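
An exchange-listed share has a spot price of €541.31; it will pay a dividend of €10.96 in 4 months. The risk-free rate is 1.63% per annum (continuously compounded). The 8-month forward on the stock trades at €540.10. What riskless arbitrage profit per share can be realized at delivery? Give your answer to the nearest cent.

€3.90 per share

PV(dividends) I = 10.96·e^(−0.0163·4/12) = 10.9006
Fair forward F* = (S − I)·e^(rT) = (541.31 − 10.9006)·e^0.010867 = 530.4094 × 1.010926 = 536.2047
Market €540.10 > fair 536.2047: forward overpriced → cash-and-carry (borrow at r, buy the stock and collect the dividends, short the forward).
Profit at T = |F_mkt − F*| = |540.10 − 536.2047| = €3.90 per share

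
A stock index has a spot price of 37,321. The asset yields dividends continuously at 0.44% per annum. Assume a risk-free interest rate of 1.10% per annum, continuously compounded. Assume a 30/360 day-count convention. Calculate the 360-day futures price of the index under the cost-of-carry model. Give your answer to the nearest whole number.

F = S·e^((r − q)T) = 37321 · e^((0.0110 − 0.0044) × 360/360)
= 37321 · e^0.006600 = 37321 × 1.006622
F = 37,568

37,568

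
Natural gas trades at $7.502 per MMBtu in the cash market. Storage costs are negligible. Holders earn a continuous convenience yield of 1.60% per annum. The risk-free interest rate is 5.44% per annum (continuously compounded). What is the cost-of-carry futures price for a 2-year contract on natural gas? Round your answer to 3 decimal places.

$8.101 per MMBtu

Net carry = r + u − y = 0.0544 + 0.0000 − 0.0160 = 0.0384
F = S·e^((r+u−y)T) = 7.502 · e^(0.0384 × 2) = 7.502 · e^0.076800
= 7.502 × 1.079826 = $8.101 per MMBtu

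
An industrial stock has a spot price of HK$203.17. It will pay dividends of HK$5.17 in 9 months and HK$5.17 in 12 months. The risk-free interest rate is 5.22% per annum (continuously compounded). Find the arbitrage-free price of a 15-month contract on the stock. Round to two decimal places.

PV(dividends) I = 5.17·e^(−0.0522·9/12) + 5.17·e^(−0.0522·12/12)
I = 4.9715 + 4.9070 = 9.8785
F = (S − I)·e^(rT) = (203.17 − 9.8785) · e^(0.0522·15/12)
= 193.2915 · e^0.065250 = 193.2915 × 1.067426 = HK$206.32

HK$206.32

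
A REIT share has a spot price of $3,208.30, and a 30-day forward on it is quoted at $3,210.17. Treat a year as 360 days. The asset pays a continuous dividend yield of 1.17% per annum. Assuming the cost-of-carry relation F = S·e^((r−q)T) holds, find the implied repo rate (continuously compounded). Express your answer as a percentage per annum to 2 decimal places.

From F = S·e^((r−q)T): (r − q) = ln(F/S)/T
ln(3210.17/3208.30) = ln(1.000583) = 0.000583
(r − q) = 0.000583 / (30/360) = 0.006996
r = ln(F/S)/T + q = 0.006996 + 0.0117 = 0.018696
r = 1.87%

1.87%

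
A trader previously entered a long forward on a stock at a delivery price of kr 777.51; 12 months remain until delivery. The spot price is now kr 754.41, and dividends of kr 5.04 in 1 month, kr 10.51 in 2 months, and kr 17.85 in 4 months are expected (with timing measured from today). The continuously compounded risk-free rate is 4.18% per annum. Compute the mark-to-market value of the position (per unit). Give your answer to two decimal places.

-kr 24.33

PV(remaining dividends) I = 5.04·e^(−0.0418·1/12) + 10.51·e^(−0.0418·2/12) + 17.85·e^(−0.0418·4/12) = 33.0625
Current forward F = (S − I)·e^(rT) = (754.41 − 33.0625)·e^(0.0418·12/12) = 721.3475 × 1.042686 = 752.1389
Value (long) = (F − K)·e^(−rT) = (752.1389 − 777.51) × 0.959062 = -24.3325
Value = -kr 24.33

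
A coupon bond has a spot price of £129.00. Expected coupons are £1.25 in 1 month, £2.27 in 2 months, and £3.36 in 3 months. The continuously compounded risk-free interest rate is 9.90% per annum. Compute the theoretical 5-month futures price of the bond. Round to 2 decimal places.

£127.40

PV(coupons) I = 1.25·e^(−0.0990·1/12) + 2.27·e^(−0.0990·2/12) + 3.36·e^(−0.0990·3/12)
I = 1.2397 + 2.2329 + 3.2779 = 6.7505
F = (S − I)·e^(rT) = (129.00 − 6.7505) · e^(0.0990·5/12)
= 122.2495 · e^0.041250 = 122.2495 × 1.042113 = £127.40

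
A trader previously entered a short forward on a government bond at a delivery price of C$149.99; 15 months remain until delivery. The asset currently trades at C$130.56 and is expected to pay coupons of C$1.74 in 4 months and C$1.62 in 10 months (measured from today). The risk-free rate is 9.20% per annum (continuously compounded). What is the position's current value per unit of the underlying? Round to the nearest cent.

PV(remaining coupons) I = 1.74·e^(−0.0920·4/12) + 1.62·e^(−0.0920·10/12) = 3.1879
Current forward F = (S − I)·e^(rT) = (130.56 − 3.1879)·e^(0.0920·15/12) = 127.3721 × 1.121873 = 142.8953
Value (long) = (F − K)·e^(−rT) = (142.8953 − 149.99) × 0.891366 = -6.3240
Short position value = −(long value) = C$6.32

C$6.32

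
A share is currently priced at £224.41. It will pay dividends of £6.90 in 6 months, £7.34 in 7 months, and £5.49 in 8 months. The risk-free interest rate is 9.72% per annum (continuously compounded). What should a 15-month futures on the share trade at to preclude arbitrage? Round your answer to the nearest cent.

£232.34

PV(dividends) I = 6.90·e^(−0.0972·6/12) + 7.34·e^(−0.0972·7/12) + 5.49·e^(−0.0972·8/12)
I = 6.5727 + 6.9354 + 5.1455 = 18.6536
F = (S − I)·e^(rT) = (224.41 − 18.6536) · e^(0.0972·15/12)
= 205.7564 · e^0.121500 = 205.7564 × 1.129189 = £232.34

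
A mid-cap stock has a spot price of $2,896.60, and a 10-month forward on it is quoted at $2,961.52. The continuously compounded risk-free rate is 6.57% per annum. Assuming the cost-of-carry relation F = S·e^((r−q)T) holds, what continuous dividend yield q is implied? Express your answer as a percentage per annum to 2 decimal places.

From F = S·e^((r−q)T): (r − q) = ln(F/S)/T
ln(2961.52/2896.60) = ln(1.022412) = 0.022165
(r − q) = 0.022165 / (10/12) = 0.026598
q = r − ln(F/S)/T = 0.0657 − 0.026598 = 0.039102
q = 3.91%

3.91%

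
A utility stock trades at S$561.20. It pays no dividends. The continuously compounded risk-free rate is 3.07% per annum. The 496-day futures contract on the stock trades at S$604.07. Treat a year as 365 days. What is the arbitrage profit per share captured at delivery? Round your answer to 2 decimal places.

S$18.96 per share

Fair futures: F* = S·e^(carry·T), with carry = r = 0.0307
F* = 561.20 · e^(0.0307 × 496/365) = 561.20 · e^0.041718 = 561.20 × 1.042600 = S$585.1071
Market S$604.07 > fair S$585.1071: forward overpriced → cash-and-carry (buy spot, short the forward).
At maturity, profit = |F_mkt − F*| = |604.07 − 585.1071| = S$18.96 per share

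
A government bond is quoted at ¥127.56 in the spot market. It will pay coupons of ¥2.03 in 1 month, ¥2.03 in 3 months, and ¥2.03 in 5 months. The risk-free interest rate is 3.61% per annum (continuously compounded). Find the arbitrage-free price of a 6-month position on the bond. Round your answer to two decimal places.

¥123.74

PV(coupons) I = 2.03·e^(−0.0361·1/12) + 2.03·e^(−0.0361·3/12) + 2.03·e^(−0.0361·5/12)
I = 2.0239 + 2.0118 + 1.9997 = 6.0354
F = (S − I)·e^(rT) = (127.56 − 6.0354) · e^(0.0361·6/12)
= 121.5246 · e^0.018050 = 121.5246 × 1.018214 = ¥123.74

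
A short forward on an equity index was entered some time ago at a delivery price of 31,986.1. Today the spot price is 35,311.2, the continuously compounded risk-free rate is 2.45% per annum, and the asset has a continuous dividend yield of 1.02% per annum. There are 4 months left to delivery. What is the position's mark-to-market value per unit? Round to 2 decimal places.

Current fair forward for the remaining 4 months: F = S·e^((r − q)·T), (r − q) = 0.0245 − 0.0102 = 0.0143
F = 35311.2 · e^(0.0143 × 4/12) = 35311.2 × 1.00477805 = 35479.9187
Value of long forward = (F − K)·e^(−rT) = (35479.9187 − 31986.1) · e^(−0.0245·4/12)
= 3493.8187 × 0.99186659 = 3465.40
Short position value = −(long value) = -3465.40

-3465.40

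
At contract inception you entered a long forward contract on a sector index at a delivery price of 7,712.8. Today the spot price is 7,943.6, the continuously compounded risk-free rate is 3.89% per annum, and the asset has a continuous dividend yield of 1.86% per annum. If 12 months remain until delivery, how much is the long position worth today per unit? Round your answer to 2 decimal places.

Current fair forward for the remaining 12 months: F = S·e^((r − q)·T), (r − q) = 0.0389 − 0.0186 = 0.0203
F = 7943.6 · e^(0.0203 × 12/12) = 7943.6 × 1.02050745 = 8106.5030
Value of long forward = (F − K)·e^(−rT) = (8106.5030 − 7712.8) · e^(−0.0389·12/12)
= 393.7030 × 0.96184689 = 378.68

378.68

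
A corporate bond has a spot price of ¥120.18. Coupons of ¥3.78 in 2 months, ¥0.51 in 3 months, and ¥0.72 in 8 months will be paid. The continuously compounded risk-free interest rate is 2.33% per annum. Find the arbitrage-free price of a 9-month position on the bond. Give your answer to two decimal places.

¥117.23

PV(coupons) I = 3.78·e^(−0.0233·2/12) + 0.51·e^(−0.0233·3/12) + 0.72·e^(−0.0233·8/12)
I = 3.7653 + 0.5070 + 0.7089 = 4.9812
F = (S − I)·e^(rT) = (120.18 − 4.9812) · e^(0.0233·9/12)
= 115.1988 · e^0.017475 = 115.1988 × 1.017629 = ¥117.23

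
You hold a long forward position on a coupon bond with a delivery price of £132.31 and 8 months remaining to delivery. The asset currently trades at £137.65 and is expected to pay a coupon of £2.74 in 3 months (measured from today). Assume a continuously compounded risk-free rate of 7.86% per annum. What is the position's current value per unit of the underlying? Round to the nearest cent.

PV(remaining coupons) I = 2.74·e^(−0.0786·3/12) = 2.6867
Current forward F = (S − I)·e^(rT) = (137.65 − 2.6867)·e^(0.0786·8/12) = 134.9633 × 1.053797 = 142.2239
Value (long) = (F − K)·e^(−rT) = (142.2239 − 132.31) × 0.948949 = 9.4078
Value = £9.41

£9.41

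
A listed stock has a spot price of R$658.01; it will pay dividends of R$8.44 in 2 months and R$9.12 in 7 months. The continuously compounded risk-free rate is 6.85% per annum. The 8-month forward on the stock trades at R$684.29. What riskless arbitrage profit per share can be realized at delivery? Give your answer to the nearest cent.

PV(dividends) I = 8.44·e^(−0.0685·2/12) + 9.12·e^(−0.0685·7/12) = 17.1070
Fair forward F* = (S − I)·e^(rT) = (658.01 − 17.1070)·e^0.045667 = 640.9030 × 1.046726 = 670.8498
Market R$684.29 > fair 670.8498: forward overpriced → cash-and-carry (borrow at r, buy the stock and collect the dividends, short the forward).
Profit at T = |F_mkt − F*| = |684.29 − 670.8498| = R$13.44 per share

R$13.44 per share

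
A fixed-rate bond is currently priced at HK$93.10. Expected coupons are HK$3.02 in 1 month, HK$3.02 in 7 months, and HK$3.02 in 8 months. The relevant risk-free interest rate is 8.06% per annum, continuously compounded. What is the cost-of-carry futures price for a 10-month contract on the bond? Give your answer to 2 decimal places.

HK$90.22

PV(coupons) I = 3.02·e^(−0.0806·1/12) + 3.02·e^(−0.0806·7/12) + 3.02·e^(−0.0806·8/12)
I = 2.9998 + 2.8813 + 2.8620 = 8.7431
F = (S − I)·e^(rT) = (93.10 − 8.7431) · e^(0.0806·10/12)
= 84.3569 · e^0.067167 = 84.3569 × 1.069474 = HK$90.22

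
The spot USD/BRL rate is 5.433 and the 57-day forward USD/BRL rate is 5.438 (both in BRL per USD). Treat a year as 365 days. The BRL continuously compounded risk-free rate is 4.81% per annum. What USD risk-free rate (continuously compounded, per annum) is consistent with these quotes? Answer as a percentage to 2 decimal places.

4.22%

F = S·e^((r_BRL − r_USD)T) ⇒ r_USD = r_BRL − ln(F/S)/T
ln(5.438/5.433) = 0.000920; /(57/365) = 0.005891
r_USD = 0.0481 − 0.005891 = 0.042209
r_USD = 4.22%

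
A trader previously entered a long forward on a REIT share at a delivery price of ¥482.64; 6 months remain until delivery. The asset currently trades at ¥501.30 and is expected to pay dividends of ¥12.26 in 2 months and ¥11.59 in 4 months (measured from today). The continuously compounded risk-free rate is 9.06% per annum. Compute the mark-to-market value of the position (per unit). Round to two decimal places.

¥16.71

PV(remaining dividends) I = 12.26·e^(−0.0906·2/12) + 11.59·e^(−0.0906·4/12) = 23.3215
Current forward F = (S − I)·e^(rT) = (501.30 − 23.3215)·e^(0.0906·6/12) = 477.9785 × 1.046342 = 500.1290
Value (long) = (F − K)·e^(−rT) = (500.1290 − 482.64) × 0.955711 = 16.7144
Value = ¥16.71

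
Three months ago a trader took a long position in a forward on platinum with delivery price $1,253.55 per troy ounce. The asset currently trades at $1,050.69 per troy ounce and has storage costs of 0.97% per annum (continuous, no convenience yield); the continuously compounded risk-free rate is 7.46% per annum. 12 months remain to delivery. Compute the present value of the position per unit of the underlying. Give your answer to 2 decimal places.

-$102.51 per troy ounce

Current fair forward for the remaining 12 months: F = S·e^((r + u)·T), (r + u) = 0.0746 + 0.0097 = 0.0843
F = 1050.69 · e^(0.0843 × 12/12) = 1050.69 × 1.08795523 = 1143.1037
Value of long forward = (F − K)·e^(−rT) = (1143.1037 − 1253.55) · e^(−0.0746·12/12)
= -110.4463 × 0.92811466 = -102.51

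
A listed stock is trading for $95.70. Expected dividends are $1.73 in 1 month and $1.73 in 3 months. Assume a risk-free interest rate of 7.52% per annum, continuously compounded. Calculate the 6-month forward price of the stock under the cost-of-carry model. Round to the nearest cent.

$95.82

PV(dividends) I = 1.73·e^(−0.0752·1/12) + 1.73·e^(−0.0752·3/12)
I = 1.7192 + 1.6978 = 3.4170
F = (S − I)·e^(rT) = (95.70 − 3.4170) · e^(0.0752·6/12)
= 92.2830 · e^0.037600 = 92.2830 × 1.038316 = $95.82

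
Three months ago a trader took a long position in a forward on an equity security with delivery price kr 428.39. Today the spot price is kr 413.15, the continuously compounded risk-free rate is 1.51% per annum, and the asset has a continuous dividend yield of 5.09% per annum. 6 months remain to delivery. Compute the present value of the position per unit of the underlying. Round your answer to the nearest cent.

Current fair forward for the remaining 6 months: F = S·e^((r − q)·T), (r − q) = 0.0151 − 0.0509 = -0.0358
F = 413.15 · e^(-0.0358 × 6/12) = 413.15 × 0.982259 = 405.8203
Value of long forward = (F − K)·e^(−rT) = (405.8203 − 428.39) · e^(−0.0151·6/12)
= -22.5697 × 0.992478 = -22.40

-kr 22.40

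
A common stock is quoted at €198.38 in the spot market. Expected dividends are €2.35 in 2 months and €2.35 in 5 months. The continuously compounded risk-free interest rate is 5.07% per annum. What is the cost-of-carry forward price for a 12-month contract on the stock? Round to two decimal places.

€203.83

PV(dividends) I = 2.35·e^(−0.0507·2/12) + 2.35·e^(−0.0507·5/12)
I = 2.3302 + 2.3009 = 4.6311
F = (S − I)·e^(rT) = (198.38 − 4.6311) · e^(0.0507·12/12)
= 193.7489 · e^0.050700 = 193.7489 × 1.052007 = €203.83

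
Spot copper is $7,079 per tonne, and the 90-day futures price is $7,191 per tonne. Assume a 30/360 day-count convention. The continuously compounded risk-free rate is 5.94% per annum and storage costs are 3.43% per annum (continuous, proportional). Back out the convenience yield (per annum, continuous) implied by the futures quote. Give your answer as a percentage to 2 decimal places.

F = S·e^((r+u−y)T) ⇒ (r+u−y) = ln(F/S)/T
ln(7191/7079) = 0.015698; /T ⇒ 0.062792
y = r + u − ln(F/S)/T = 0.0594 + 0.0343 − 0.062792 = 0.030908
y = 3.09%

3.09%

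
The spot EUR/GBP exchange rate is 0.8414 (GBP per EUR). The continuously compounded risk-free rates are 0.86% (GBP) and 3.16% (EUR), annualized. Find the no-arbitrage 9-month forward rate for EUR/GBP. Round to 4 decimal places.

0.8270

F = S·e^((r_GBP − r_EUR)T) = 0.8414 · e^((0.0086 − 0.0316) × 9/12)
= 0.8414 · e^-0.017250 = 0.8414 × 0.982898
F = 0.8270 GBP per EUR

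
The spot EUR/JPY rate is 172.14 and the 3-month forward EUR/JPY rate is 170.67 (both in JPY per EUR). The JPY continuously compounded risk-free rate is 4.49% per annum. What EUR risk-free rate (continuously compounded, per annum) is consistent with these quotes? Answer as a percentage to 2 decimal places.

7.92%

F = S·e^((r_JPY − r_EUR)T) ⇒ r_EUR = r_JPY − ln(F/S)/T
ln(170.67/172.14) = -0.008576; /(3/12) = -0.034304
r_EUR = 0.0449 + 0.034304 = 0.079204
r_EUR = 7.92%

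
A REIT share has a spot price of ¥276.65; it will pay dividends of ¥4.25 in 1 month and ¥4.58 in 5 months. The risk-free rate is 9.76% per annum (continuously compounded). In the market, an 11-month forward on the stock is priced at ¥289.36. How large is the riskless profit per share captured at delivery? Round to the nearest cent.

PV(dividends) I = 4.25·e^(−0.0976·1/12) + 4.58·e^(−0.0976·5/12) = 8.6131
Fair forward F* = (S − I)·e^(rT) = (276.65 − 8.6131)·e^0.089467 = 268.0369 × 1.093591 = 293.1227
Market ¥289.36 < fair 293.1227: forward underpriced → reverse cash-and-carry (short the stock, invest proceeds at r, pay the dividends, go long the forward).
Profit at T = |F_mkt − F*| = |289.36 − 293.1227| = ¥3.76 per share

¥3.76 per share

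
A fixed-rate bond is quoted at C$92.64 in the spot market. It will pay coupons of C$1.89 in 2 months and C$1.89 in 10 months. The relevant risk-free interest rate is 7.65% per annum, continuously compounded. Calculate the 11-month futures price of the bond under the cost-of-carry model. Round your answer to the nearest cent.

PV(coupons) I = 1.89·e^(−0.0765·2/12) + 1.89·e^(−0.0765·10/12)
I = 1.8661 + 1.7733 = 3.6394
F = (S − I)·e^(rT) = (92.64 − 3.6394) · e^(0.0765·11/12)
= 89.0006 · e^0.070125 = 89.0006 × 1.072642 = C$95.47

C$95.47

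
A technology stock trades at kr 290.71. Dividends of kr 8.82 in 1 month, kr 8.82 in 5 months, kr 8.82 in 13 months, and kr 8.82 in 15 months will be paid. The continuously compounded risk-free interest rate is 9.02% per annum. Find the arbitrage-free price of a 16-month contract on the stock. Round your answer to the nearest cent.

PV(dividends) I = 8.82·e^(−0.0902·1/12) + 8.82·e^(−0.0902·5/12) + 8.82·e^(−0.0902·13/12) + 8.82·e^(−0.0902·15/12)
I = 8.7540 + 8.4947 + 7.9989 + 7.8796 = 33.1272
F = (S − I)·e^(rT) = (290.71 − 33.1272) · e^(0.0902·16/12)
= 257.5828 · e^0.120267 = 257.5828 × 1.127798 = kr 290.50

kr 290.50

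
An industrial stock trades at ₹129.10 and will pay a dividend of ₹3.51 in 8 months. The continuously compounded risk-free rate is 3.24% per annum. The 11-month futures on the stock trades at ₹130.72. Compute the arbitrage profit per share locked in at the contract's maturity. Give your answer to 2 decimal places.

₹1.27 per share

PV(dividends) I = 3.51·e^(−0.0324·8/12) = 3.4350
Fair futures F* = (S − I)·e^(rT) = (129.10 − 3.4350)·e^0.029700 = 125.6650 × 1.030145 = 129.4532
Market ₹130.72 > fair 129.4532: forward overpriced → cash-and-carry (borrow at r, buy the stock and collect the dividends, short the forward).
Profit at T = |F_mkt − F*| = |130.72 − 129.4532| = ₹1.27 per share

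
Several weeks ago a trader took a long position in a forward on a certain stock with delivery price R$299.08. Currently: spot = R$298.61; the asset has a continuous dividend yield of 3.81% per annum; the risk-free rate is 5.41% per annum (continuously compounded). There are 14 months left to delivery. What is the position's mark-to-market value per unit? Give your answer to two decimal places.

Current fair forward for the remaining 14 months: F = S·e^((r − q)·T), (r − q) = 0.0541 − 0.0381 = 0.0160
F = 298.61 · e^(0.0160 × 14/12) = 298.61 × 1.018842 = 304.2364
Value of long forward = (F − K)·e^(−rT) = (304.2364 − 299.08) · e^(−0.0541·14/12)
= 5.1564 × 0.938834 = 4.84

R$4.84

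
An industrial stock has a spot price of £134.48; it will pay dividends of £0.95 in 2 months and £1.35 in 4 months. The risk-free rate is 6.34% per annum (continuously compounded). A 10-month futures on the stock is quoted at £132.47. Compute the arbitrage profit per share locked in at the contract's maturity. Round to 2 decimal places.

£6.92 per share

PV(dividends) I = 0.95·e^(−0.0634·2/12) + 1.35·e^(−0.0634·4/12) = 2.2618
Fair futures F* = (S − I)·e^(rT) = (134.48 − 2.2618)·e^0.052833 = 132.2182 × 1.054254 = 139.3916
Market £132.47 < fair 139.3916: forward underpriced → reverse cash-and-carry (short the stock, invest proceeds at r, pay the dividends, go long the forward).
Profit at T = |F_mkt − F*| = |132.47 − 139.3916| = £6.92 per share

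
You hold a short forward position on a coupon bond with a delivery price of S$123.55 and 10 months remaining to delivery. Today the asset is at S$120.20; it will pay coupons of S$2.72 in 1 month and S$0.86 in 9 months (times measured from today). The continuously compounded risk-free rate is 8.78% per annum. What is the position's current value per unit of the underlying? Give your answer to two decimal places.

PV(remaining coupons) I = 2.72·e^(−0.0878·1/12) + 0.86·e^(−0.0878·9/12) = 3.5054
Current forward F = (S − I)·e^(rT) = (120.20 − 3.5054)·e^(0.0878·10/12) = 116.6946 × 1.075910 = 125.5529
Value (long) = (F − K)·e^(−rT) = (125.5529 − 123.55) × 0.929446 = 1.8616
Short position value = −(long value) = -S$1.86

-S$1.86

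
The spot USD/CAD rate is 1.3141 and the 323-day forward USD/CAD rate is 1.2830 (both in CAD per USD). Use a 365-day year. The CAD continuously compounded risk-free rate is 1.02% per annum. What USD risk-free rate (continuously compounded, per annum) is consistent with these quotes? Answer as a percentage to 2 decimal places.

3.73%

F = S·e^((r_CAD − r_USD)T) ⇒ r_USD = r_CAD − ln(F/S)/T
ln(1.2830/1.3141) = -0.023951; /(323/365) = -0.027065
r_USD = 0.0102 + 0.027065 = 0.037265
r_USD = 3.73%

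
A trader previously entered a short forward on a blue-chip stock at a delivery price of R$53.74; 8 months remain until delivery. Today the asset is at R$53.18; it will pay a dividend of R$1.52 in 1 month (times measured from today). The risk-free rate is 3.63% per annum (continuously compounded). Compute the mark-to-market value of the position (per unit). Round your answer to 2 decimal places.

PV(remaining dividends) I = 1.52·e^(−0.0363·1/12) = 1.5154
Current forward F = (S − I)·e^(rT) = (53.18 − 1.5154)·e^(0.0363·8/12) = 51.6646 × 1.024495 = 52.9301
Value (long) = (F − K)·e^(−rT) = (52.9301 − 53.74) × 0.976090 = -0.7905
Short position value = −(long value) = R$0.79

R$0.79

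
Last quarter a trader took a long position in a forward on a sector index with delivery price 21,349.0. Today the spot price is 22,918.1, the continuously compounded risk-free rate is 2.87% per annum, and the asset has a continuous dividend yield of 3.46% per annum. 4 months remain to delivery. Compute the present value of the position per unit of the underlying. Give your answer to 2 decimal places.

Current fair forward for the remaining 4 months: F = S·e^((r − q)·T), (r − q) = 0.0287 − 0.0346 = -0.0059
F = 22918.1 · e^(-0.0059 × 4/12) = 22918.1 × 0.99803527 = 22873.0721
Value of long forward = (F − K)·e^(−rT) = (22873.0721 − 21349.0) · e^(−0.0287·4/12)
= 1524.0721 × 0.99047895 = 1509.56

1509.56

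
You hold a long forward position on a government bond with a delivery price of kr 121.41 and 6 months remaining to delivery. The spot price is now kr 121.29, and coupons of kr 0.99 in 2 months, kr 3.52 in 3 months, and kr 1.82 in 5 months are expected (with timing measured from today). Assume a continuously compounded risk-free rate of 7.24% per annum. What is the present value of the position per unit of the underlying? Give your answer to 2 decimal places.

PV(remaining coupons) I = 0.99·e^(−0.0724·2/12) + 3.52·e^(−0.0724·3/12) + 1.82·e^(−0.0724·5/12) = 6.2009
Current forward F = (S − I)·e^(rT) = (121.29 − 6.2009)·e^(0.0724·6/12) = 115.0891 × 1.036863 = 119.3316
Value (long) = (F − K)·e^(−rT) = (119.3316 − 121.41) × 0.964447 = -2.0045
Value = -kr 2.00

-kr 2.00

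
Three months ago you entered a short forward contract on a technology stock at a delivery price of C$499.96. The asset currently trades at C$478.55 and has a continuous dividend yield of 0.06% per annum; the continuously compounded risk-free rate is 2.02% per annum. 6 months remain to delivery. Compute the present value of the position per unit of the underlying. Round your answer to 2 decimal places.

C$16.53

Current fair forward for the remaining 6 months: F = S·e^((r − q)·T), (r − q) = 0.0202 − 0.0006 = 0.0196
F = 478.55 · e^(0.0196 × 6/12) = 478.55 × 1.009848 = 483.2628
Value of long forward = (F − K)·e^(−rT) = (483.2628 − 499.96) · e^(−0.0202·6/12)
= -16.6972 × 0.989951 = -16.53
Short position value = −(long value) = C$16.53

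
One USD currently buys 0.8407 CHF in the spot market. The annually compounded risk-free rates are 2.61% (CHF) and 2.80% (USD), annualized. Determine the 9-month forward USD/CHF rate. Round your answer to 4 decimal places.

By covered interest parity, F = S · (1+r_CHF)^T / (1+r_USD)^T
= 0.8407 × 1.019512 / 1.020927 = 0.8407 × 0.998614
F = 0.8395 CHF per USD

0.8395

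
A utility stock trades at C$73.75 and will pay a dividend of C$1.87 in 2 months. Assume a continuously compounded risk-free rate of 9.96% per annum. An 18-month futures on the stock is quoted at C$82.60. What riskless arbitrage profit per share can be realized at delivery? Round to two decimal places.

PV(dividends) I = 1.87·e^(−0.0996·2/12) = 1.8392
Fair futures F* = (S − I)·e^(rT) = (73.75 − 1.8392)·e^0.149400 = 71.9108 × 1.161137 = 83.4983
Market C$82.60 < fair 83.4983: forward underpriced → reverse cash-and-carry (short the stock, invest proceeds at r, pay the dividends, go long the forward).
Profit at T = |F_mkt − F*| = |82.60 − 83.4983| = C$0.90 per share

C$0.90 per share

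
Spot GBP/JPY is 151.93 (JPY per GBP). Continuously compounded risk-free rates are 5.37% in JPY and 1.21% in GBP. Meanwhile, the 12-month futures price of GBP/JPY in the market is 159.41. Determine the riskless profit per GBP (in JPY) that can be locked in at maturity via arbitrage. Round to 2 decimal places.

1.03 per GBP (in JPY)

Fair futures: F* = S·e^(carry·T), with carry = (r_JPY − r_GBP) = 0.0537 − 0.0121 = 0.0416
F* = 151.93 · e^(0.0416 × 12/12) = 151.93 · e^0.041600 = 151.93 × 1.042477 = 158.3835
Market 159.41 > fair 158.3835: forward overpriced → cash-and-carry (buy spot, short the forward).
At maturity, profit = |F_mkt − F*| = |159.41 − 158.3835| = 1.03 per GBP (in JPY)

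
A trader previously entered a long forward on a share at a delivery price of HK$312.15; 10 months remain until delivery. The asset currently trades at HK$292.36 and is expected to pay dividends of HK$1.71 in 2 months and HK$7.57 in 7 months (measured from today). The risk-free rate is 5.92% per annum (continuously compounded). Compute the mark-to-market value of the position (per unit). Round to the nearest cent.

-HK$13.77

PV(remaining dividends) I = 1.71·e^(−0.0592·2/12) + 7.57·e^(−0.0592·7/12) = 9.0063
Current forward F = (S − I)·e^(rT) = (292.36 − 9.0063)·e^(0.0592·10/12) = 283.3537 × 1.050570 = 297.6829
Value (long) = (F − K)·e^(−rT) = (297.6829 − 312.15) × 0.951864 = -13.7707
Value = -HK$13.77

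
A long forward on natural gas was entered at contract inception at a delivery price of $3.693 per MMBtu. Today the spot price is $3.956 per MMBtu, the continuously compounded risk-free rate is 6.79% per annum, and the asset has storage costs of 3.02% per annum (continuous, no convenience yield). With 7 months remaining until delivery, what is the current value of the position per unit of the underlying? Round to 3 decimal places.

$0.477 per MMBtu

Current fair forward for the remaining 7 months: F = S·e^((r + u)·T), (r + u) = 0.0679 + 0.0302 = 0.0981
F = 3.956 · e^(0.0981 × 7/12) = 3.956 × 1.058894 = 4.1890
Value of long forward = (F − K)·e^(−rT) = (4.1890 − 3.693) · e^(−0.0679·7/12)
= 0.4960 × 0.961166 = 0.477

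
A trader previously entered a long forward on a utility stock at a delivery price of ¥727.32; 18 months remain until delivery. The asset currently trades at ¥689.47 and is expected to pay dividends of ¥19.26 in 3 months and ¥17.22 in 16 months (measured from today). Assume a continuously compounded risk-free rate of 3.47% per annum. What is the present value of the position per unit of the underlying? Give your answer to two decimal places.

-¥36.50

PV(remaining dividends) I = 19.26·e^(−0.0347·3/12) + 17.22·e^(−0.0347·16/12) = 35.5351
Current forward F = (S − I)·e^(rT) = (689.47 − 35.5351)·e^(0.0347·18/12) = 653.9349 × 1.053428 = 688.8733
Value (long) = (F − K)·e^(−rT) = (688.8733 − 727.32) × 0.949281 = -36.4967
Value = -¥36.50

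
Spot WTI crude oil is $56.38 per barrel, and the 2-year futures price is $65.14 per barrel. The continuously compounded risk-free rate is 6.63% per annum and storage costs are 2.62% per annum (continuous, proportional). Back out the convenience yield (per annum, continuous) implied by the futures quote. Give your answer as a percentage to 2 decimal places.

2.03%

F = S·e^((r+u−y)T) ⇒ (r+u−y) = ln(F/S)/T
ln(65.14/56.38) = 0.144424; /T ⇒ 0.072212
y = r + u − ln(F/S)/T = 0.0663 + 0.0262 − 0.072212 = 0.020288
y = 2.03%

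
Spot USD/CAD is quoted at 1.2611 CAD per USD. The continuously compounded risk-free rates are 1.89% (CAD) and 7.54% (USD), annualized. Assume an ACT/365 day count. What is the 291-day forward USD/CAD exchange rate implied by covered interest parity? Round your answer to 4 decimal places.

F = S·e^((r_CAD − r_USD)T) = 1.2611 · e^((0.0189 − 0.0754) × 291/365)
= 1.2611 · e^-0.045045 = 1.2611 × 0.955954
F = 1.2056 CAD per USD

1.2056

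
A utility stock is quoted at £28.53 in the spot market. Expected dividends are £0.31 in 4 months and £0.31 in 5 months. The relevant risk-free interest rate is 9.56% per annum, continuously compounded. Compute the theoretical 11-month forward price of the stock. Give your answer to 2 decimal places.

£30.49

PV(dividends) I = 0.31·e^(−0.0956·4/12) + 0.31·e^(−0.0956·5/12)
I = 0.3003 + 0.2979 = 0.5982
F = (S − I)·e^(rT) = (28.53 − 0.5982) · e^(0.0956·11/12)
= 27.9318 · e^0.087633 = 27.9318 × 1.091587 = £30.49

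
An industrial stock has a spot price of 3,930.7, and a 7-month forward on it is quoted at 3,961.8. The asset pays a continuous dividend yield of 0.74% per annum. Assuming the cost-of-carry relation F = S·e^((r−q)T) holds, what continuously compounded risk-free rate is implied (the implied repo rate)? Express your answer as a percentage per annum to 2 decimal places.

2.09%

From F = S·e^((r−q)T): (r − q) = ln(F/S)/T
ln(3961.8/3930.7) = ln(1.007912) = 0.007881
(r − q) = 0.007881 / (7/12) = 0.013510
r = ln(F/S)/T + q = 0.013510 + 0.0074 = 0.020910
r = 2.09%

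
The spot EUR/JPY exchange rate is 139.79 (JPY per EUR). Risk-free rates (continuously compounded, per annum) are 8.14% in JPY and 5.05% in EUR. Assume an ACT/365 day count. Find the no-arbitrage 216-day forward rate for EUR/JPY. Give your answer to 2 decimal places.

F = S·e^((r_JPY − r_EUR)T) = 139.79 · e^((0.0814 − 0.0505) × 216/365)
= 139.79 · e^0.018286 = 139.79 × 1.018454
F = 142.37 JPY per EUR

142.37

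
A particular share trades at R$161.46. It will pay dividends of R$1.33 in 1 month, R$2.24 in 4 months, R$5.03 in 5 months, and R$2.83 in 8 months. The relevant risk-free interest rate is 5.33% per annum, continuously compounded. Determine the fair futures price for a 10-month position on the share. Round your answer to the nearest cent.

R$157.11

PV(dividends) I = 1.33·e^(−0.0533·1/12) + 2.24·e^(−0.0533·4/12) + 5.03·e^(−0.0533·5/12) + 2.83·e^(−0.0533·8/12)
I = 1.3241 + 2.2006 + 4.9195 + 2.7312 = 11.1754
F = (S − I)·e^(rT) = (161.46 − 11.1754) · e^(0.0533·10/12)
= 150.2846 · e^0.044417 = 150.2846 × 1.045418 = R$157.11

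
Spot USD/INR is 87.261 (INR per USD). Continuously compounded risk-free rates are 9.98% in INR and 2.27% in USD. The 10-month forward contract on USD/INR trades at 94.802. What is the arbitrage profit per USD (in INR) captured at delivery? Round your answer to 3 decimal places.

1.750 per USD (in INR)

Fair forward: F* = S·e^(carry·T), with carry = (r_INR − r_USD) = 0.0998 − 0.0227 = 0.0771
F* = 87.261 · e^(0.0771 × 10/12) = 87.261 · e^0.064250 = 87.261 × 1.066359 = 93.0516
Market 94.802 > fair 93.0516: forward overpriced → cash-and-carry (buy spot, short the forward).
At maturity, profit = |F_mkt − F*| = |94.802 − 93.0516| = 1.750 per USD (in INR)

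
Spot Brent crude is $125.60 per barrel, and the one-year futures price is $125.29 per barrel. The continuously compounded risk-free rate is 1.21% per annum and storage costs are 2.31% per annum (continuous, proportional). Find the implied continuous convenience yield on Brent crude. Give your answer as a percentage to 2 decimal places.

3.77%

F = S·e^((r+u−y)T) ⇒ (r+u−y) = ln(F/S)/T
ln(125.29/125.60) = -0.002471; /T ⇒ -0.002471
y = r + u − ln(F/S)/T = 0.0121 + 0.0231 + 0.002471 = 0.037671
y = 3.77%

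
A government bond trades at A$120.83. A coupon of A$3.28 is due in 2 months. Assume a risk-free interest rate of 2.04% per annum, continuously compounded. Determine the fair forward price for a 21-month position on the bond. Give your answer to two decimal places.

PV(coupons) I = 3.28·e^(−0.0204·2/12)
I = 3.2689
F = (S − I)·e^(rT) = (120.83 − 3.2689) · e^(0.0204·21/12)
= 117.5611 · e^0.035700 = 117.5611 × 1.036345 = A$121.83

A$121.83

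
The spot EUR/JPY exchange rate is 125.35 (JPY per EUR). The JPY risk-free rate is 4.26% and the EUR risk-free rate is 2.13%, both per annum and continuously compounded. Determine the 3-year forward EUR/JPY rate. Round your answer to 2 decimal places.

F = S·e^((r_JPY − r_EUR)T) = 125.35 · e^((0.0426 − 0.0213) × 3)
= 125.35 · e^0.063900 = 125.35 × 1.065986
F = 133.62 JPY per EUR

133.62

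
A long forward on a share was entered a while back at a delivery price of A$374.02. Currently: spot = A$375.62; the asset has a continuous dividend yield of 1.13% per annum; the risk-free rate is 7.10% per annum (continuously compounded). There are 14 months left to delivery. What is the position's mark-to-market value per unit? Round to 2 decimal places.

A$26.41

Current fair forward for the remaining 14 months: F = S·e^((r − q)·T), (r − q) = 0.0710 − 0.0113 = 0.0597
F = 375.62 · e^(0.0597 × 14/12) = 375.62 × 1.072133 = 402.7146
Value of long forward = (F − K)·e^(−rT) = (402.7146 − 374.02) · e^(−0.0710·14/12)
= 28.6946 × 0.920505 = 26.41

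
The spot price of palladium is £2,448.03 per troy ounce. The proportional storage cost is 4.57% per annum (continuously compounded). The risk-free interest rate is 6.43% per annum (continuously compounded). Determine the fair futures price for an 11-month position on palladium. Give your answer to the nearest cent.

£2,707.75 per troy ounce

Net carry = r + u − y = 0.0643 + 0.0457 − 0.0000 = 0.1100
F = S·e^((r+u−y)T) = 2448.03 · e^(0.1100 × 11/12) = 2448.03 · e^0.10083333
= 2448.03 × 1.10609227 = £2,707.75 per troy ounce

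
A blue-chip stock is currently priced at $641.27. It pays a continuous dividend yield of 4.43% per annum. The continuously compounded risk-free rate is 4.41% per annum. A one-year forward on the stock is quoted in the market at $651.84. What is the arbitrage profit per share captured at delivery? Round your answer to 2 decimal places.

Fair forward: F* = S·e^(carry·T), with carry = (r − q) = 0.0441 − 0.0443 = -0.0002
F* = 641.27 · e^(-0.0002 × 12/12) = 641.27 · e^-0.000200 = 641.27 × 0.999800 = $641.1417
Market $651.84 > fair $641.1417: forward overpriced → cash-and-carry (buy spot, short the forward).
At maturity, profit = |F_mkt − F*| = |651.84 − 641.1417| = $10.70 per share

$10.70 per share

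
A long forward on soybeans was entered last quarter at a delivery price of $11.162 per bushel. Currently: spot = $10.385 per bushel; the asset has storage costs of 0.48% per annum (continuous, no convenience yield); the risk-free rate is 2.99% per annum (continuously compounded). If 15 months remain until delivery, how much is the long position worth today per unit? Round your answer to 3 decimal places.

Current fair forward for the remaining 15 months: F = S·e^((r + u)·T), (r + u) = 0.0299 + 0.0048 = 0.0347
F = 10.385 · e^(0.0347 × 15/12) = 10.385 × 1.044329 = 10.8454
Value of long forward = (F − K)·e^(−rT) = (10.8454 − 11.162) · e^(−0.0299·15/12)
= -0.3166 × 0.963315 = -0.305

-$0.305 per bushel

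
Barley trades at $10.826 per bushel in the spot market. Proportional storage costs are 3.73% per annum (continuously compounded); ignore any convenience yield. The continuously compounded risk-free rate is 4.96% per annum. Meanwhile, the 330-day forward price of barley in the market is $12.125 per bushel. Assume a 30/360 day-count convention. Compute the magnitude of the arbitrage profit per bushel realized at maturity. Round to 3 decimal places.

$0.401 per bushel

Fair forward: F* = S·e^(carry·T), with carry = (r + u) = 0.0496 + 0.0373 = 0.0869
F* = 10.826 · e^(0.0869 × 330/360) = 10.826 · e^0.079658 = 10.826 × 1.082917 = $11.7237
Market $12.125 > fair $11.7237: forward overpriced → cash-and-carry (buy spot, short the forward).
At maturity, profit = |F_mkt − F*| = |12.125 − 11.7237| = $0.401 per bushel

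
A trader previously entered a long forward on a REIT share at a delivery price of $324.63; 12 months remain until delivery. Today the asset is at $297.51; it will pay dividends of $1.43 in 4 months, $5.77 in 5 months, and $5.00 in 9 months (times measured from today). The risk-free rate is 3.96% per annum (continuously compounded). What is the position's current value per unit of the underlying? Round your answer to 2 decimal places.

PV(remaining dividends) I = 1.43·e^(−0.0396·4/12) + 5.77·e^(−0.0396·5/12) + 5.00·e^(−0.0396·9/12) = 11.9405
Current forward F = (S − I)·e^(rT) = (297.51 − 11.9405)·e^(0.0396·12/12) = 285.5695 × 1.040395 = 297.1051
Value (long) = (F − K)·e^(−rT) = (297.1051 − 324.63) × 0.961174 = -26.4562
Value = -$26.46

-$26.46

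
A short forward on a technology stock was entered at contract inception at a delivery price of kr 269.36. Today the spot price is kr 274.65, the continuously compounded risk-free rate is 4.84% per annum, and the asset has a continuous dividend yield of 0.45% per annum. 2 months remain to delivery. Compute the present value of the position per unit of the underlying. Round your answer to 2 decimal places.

Current fair forward for the remaining 2 months: F = S·e^((r − q)·T), (r − q) = 0.0484 − 0.0045 = 0.0439
F = 274.65 · e^(0.0439 × 2/12) = 274.65 × 1.007343 = 276.6668
Value of long forward = (F − K)·e^(−rT) = (276.6668 − 269.36) · e^(−0.0484·2/12)
= 7.3068 × 0.991966 = 7.25
Short position value = −(long value) = -kr 7.25

-kr 7.25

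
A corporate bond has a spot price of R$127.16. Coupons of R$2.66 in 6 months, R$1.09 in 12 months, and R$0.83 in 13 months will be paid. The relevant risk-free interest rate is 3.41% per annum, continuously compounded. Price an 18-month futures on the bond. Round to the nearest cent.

R$129.13

PV(coupons) I = 2.66·e^(−0.0341·6/12) + 1.09·e^(−0.0341·12/12) + 0.83·e^(−0.0341·13/12)
I = 2.6150 + 1.0535 + 0.7999 = 4.4684
F = (S − I)·e^(rT) = (127.16 − 4.4684) · e^(0.0341·18/12)
= 122.6916 · e^0.051150 = 122.6916 × 1.052481 = R$129.13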